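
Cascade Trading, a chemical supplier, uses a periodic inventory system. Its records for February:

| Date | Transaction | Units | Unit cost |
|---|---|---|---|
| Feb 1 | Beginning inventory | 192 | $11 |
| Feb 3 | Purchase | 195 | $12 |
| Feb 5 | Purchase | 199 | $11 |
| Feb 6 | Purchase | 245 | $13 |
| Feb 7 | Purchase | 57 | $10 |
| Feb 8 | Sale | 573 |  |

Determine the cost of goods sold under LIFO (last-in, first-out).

Feb 8, 573 sold [LIFO — newest first]: 57 @ $10 + 245 @ $13 + 199 @ $11 + 72 @ $12 = $6,808
Ending inventory: 192 @ $11 + 123 @ $12 = $3,588
Check: goods available $10,396 = COGS $6,808 + ending $3,588

COGS = $6,808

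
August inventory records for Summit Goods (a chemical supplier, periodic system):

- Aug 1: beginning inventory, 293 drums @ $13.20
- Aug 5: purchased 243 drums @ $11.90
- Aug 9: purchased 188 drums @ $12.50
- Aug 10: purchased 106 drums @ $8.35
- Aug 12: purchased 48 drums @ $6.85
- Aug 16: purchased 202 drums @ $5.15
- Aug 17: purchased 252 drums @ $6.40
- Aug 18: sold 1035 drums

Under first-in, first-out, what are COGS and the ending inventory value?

COGS = $11,131.75; ending inventory = $1,844.55

Aug 18, 1035 sold [FIFO — oldest first]: 293 @ $13.20 + 243 @ $11.90 + 188 @ $12.50 + 106 @ $8.35 + 48 @ $6.85 + 157 @ $5.15 = $11,131.75
Ending inventory: 45 @ $5.15 + 252 @ $6.40 = $1,844.55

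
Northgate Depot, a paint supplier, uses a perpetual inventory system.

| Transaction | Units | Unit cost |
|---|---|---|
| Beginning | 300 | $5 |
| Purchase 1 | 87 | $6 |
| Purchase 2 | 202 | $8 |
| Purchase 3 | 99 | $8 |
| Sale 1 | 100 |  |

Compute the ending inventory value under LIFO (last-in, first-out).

Sale 1 (100) [LIFO — newest first]: 99 @ $8 + 1 @ $8 = $800
Ending inventory: 300 @ $5 + 87 @ $6 + 201 @ $8 = $3,630

Ending inventory = $3,630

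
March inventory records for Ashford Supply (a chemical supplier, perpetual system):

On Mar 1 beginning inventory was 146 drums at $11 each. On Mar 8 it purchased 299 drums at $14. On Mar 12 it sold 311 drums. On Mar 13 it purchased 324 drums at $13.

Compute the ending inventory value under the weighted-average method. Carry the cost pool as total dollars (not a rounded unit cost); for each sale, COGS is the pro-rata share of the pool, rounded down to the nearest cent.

After Mar 1: 146 on hand, pool $1,606.00 (≈ $11.0000 each)
After Mar 8: 445 on hand, pool $5,792.00 (≈ $13.0157 each)
Mar 12, sell 311: 311/445 × $5,792.00 → $4,047.89
After Mar 13: 458 on hand, pool $5,956.11 (≈ $13.0046 each)
Ending inventory (cost pool remaining) = $5,956.11
Check: goods available $10,004.00 = COGS $4,047.89 + ending $5,956.11

Ending inventory = $5,956.11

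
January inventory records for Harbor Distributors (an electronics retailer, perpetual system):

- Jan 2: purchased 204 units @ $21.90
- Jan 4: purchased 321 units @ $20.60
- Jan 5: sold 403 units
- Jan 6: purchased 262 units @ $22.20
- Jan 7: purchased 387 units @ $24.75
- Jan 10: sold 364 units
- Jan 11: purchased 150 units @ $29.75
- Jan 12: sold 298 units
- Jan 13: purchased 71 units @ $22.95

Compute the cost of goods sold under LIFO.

COGS = $25,224.15

Jan 5, 403 sold [LIFO — newest first]: 321 @ $20.60 + 82 @ $21.90 = $8,408.40
Jan 10, 364 sold [LIFO — newest first]: 364 @ $24.75 = $9,009.00
Jan 12, 298 sold [LIFO — newest first]: 150 @ $29.75 + 23 @ $24.75 + 125 @ $22.20 = $7,806.75
Total COGS = $8,408.40 + $9,009.00 + $7,806.75 = $25,224.15
Ending inventory: 122 @ $21.90 + 137 @ $22.20 + 71 @ $22.95 = $7,342.65
Check: goods available $32,566.80 = COGS $25,224.15 + ending $7,342.65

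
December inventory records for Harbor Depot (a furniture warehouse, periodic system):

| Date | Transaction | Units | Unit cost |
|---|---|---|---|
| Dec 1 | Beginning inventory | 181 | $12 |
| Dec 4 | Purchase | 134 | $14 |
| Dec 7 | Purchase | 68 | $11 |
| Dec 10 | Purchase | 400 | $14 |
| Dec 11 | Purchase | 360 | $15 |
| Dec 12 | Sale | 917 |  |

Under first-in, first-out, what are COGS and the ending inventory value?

COGS = $12,406; ending inventory = $3,390

Dec 12, 917 sold [FIFO — oldest first]: 181 @ $12 + 134 @ $14 + 68 @ $11 + 400 @ $14 + 134 @ $15 = $12,406
Ending inventory: 226 @ $15 = $3,390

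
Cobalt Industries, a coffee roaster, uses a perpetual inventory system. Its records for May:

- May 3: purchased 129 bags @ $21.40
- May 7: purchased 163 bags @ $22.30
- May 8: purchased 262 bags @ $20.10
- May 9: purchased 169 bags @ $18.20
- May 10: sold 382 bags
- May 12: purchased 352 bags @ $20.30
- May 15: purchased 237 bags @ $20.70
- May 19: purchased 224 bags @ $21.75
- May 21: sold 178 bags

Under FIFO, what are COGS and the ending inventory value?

COGS = $11,770.90; ending inventory = $19,890.10

May 10, 382 sold [FIFO — oldest first]: 129 @ $21.40 + 163 @ $22.30 + 90 @ $20.10 = $8,204.50
May 21, 178 sold [FIFO — oldest first]: 172 @ $20.10 + 6 @ $18.20 = $3,566.40
Total COGS = $8,204.50 + $3,566.40 = $11,770.90
Ending inventory: 163 @ $18.20 + 352 @ $20.30 + 237 @ $20.70 + 224 @ $21.75 = $19,890.10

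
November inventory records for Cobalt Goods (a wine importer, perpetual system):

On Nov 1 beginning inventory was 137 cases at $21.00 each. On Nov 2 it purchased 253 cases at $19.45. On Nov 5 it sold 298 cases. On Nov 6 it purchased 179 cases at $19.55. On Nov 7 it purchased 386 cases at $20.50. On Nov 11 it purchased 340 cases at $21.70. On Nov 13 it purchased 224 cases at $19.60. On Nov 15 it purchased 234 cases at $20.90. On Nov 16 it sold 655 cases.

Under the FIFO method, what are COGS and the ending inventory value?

Nov 5, 298 sold [FIFO — oldest first]: 137 @ $21.00 + 161 @ $19.45 = $6,008.45
Nov 16, 655 sold [FIFO — oldest first]: 92 @ $19.45 + 179 @ $19.55 + 384 @ $20.50 = $13,160.85
Total COGS = $6,008.45 + $13,160.85 = $19,169.30
Ending inventory: 2 @ $20.50 + 340 @ $21.70 + 224 @ $19.60 + 234 @ $20.90 = $16,700.00

COGS = $19,169.30; ending inventory = $16,700.00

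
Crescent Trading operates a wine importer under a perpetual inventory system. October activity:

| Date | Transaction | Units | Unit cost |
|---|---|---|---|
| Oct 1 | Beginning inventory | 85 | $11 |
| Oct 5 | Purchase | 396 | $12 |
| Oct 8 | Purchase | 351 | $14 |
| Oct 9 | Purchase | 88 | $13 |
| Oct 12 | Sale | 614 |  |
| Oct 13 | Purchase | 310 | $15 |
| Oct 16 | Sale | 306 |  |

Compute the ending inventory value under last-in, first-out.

Oct 12, 614 sold [LIFO — newest first]: 88 @ $13 + 351 @ $14 + 175 @ $12 = $8,158
Oct 16, 306 sold [LIFO — newest first]: 306 @ $15 = $4,590
Total COGS = $8,158 + $4,590 = $12,748
Ending inventory: 85 @ $11 + 221 @ $12 + 4 @ $15 = $3,647

Ending inventory = $3,647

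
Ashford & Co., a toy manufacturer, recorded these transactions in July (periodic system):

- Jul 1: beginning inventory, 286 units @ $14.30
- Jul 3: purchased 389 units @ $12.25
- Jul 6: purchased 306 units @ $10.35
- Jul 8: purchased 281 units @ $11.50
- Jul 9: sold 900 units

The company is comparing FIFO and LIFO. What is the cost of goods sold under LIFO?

COGS = $10,232.85

FIFO COGS: 286 @ $14.30 + 389 @ $12.25 + 225 @ $10.35 = $11,183.80
LIFO COGS: 281 @ $11.50 + 306 @ $10.35 + 313 @ $12.25 = $10,232.85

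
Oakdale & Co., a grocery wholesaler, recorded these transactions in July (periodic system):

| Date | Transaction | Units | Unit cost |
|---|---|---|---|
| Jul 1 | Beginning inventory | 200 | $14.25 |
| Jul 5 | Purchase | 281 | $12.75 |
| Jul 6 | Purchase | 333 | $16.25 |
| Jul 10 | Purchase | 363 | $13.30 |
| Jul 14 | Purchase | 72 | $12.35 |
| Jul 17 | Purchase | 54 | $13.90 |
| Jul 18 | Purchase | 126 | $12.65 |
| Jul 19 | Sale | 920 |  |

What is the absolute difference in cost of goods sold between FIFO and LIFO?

$235.95

FIFO COGS: 200 @ $14.25 + 281 @ $12.75 + 333 @ $16.25 + 106 @ $13.30 = $13,253.80
LIFO COGS: 126 @ $12.65 + 54 @ $13.90 + 72 @ $12.35 + 363 @ $13.30 + 305 @ $16.25 = $13,017.85
Difference = |$13,253.80 − $13,017.85| = $235.95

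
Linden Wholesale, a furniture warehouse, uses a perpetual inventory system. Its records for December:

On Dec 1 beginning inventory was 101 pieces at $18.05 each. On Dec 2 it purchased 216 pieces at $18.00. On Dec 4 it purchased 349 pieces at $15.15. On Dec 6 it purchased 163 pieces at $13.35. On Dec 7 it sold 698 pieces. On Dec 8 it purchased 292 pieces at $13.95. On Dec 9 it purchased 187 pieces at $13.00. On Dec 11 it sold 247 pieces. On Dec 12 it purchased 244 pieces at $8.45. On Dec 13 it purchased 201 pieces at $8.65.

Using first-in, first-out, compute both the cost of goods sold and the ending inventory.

Dec 7, 698 sold [FIFO — oldest first]: 101 @ $18.05 + 216 @ $18.00 + 349 @ $15.15 + 32 @ $13.35 = $11,425.60
Dec 11, 247 sold [FIFO — oldest first]: 131 @ $13.35 + 116 @ $13.95 = $3,367.05
Total COGS = $11,425.60 + $3,367.05 = $14,792.65
Ending inventory: 176 @ $13.95 + 187 @ $13.00 + 244 @ $8.45 + 201 @ $8.65 = $8,686.65

COGS = $14,792.65; ending inventory = $8,686.65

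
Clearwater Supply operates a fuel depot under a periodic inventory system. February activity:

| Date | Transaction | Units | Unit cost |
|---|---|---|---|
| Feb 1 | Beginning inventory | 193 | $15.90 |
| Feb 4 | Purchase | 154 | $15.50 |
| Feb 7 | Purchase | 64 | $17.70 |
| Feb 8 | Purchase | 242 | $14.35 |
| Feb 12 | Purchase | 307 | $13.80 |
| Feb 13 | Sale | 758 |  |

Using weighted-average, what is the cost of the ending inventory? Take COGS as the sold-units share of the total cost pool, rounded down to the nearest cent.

Feb 13, sell 758: 758/960 × $14,297.80 → $11,289.30
Ending inventory (cost pool remaining) = $3,008.50

Ending inventory = $3,008.50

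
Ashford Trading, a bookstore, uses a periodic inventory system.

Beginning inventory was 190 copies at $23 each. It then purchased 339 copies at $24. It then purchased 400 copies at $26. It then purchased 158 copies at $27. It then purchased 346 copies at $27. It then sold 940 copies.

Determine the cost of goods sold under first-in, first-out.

Sale 1 (940) [FIFO — oldest first]: 190 @ $23 + 339 @ $24 + 400 @ $26 + 11 @ $27 = $23,203
Ending inventory: 147 @ $27 + 346 @ $27 = $13,311
Check: goods available $36,514 = COGS $23,203 + ending $13,311

COGS = $23,203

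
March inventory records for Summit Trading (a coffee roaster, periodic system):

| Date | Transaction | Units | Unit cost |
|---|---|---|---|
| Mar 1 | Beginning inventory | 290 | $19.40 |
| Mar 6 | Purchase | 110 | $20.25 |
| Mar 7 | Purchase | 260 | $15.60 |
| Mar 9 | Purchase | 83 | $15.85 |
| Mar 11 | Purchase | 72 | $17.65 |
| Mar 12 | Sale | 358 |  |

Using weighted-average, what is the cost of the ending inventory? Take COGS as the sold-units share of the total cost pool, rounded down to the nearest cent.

Ending inventory = $8,128.35

Mar 12, sell 358: 358/815 × $14,495.85 → $6,367.50
Ending inventory (cost pool remaining) = $8,128.35
Check: goods available $14,495.85 = COGS $6,367.50 + ending $8,128.35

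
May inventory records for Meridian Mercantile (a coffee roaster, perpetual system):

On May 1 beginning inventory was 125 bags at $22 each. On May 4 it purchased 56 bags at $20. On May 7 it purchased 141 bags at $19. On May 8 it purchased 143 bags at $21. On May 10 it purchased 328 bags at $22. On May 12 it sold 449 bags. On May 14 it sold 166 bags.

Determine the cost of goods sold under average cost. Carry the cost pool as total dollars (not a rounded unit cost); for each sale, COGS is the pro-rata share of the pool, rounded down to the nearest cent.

After May 1: 125 on hand, pool $2,750.00 (≈ $22.0000 each)
After May 4: 181 on hand, pool $3,870.00 (≈ $21.3812 each)
After May 7: 322 on hand, pool $6,549.00 (≈ $20.3385 each)
After May 8: 465 on hand, pool $9,552.00 (≈ $20.5419 each)
After May 10: 793 on hand, pool $16,768.00 (≈ $21.1450 each)
May 12, sell 449: 449/793 × $16,768.00 → $9,494.11
May 14, sell 166: 166/344 × $7,273.89 → $3,510.07
Total COGS = $9,494.11 + $3,510.07 = $13,004.18
Ending inventory (cost pool remaining) = $3,763.82
Check: goods available $16,768.00 = COGS $13,004.18 + ending $3,763.82

COGS = $13,004.18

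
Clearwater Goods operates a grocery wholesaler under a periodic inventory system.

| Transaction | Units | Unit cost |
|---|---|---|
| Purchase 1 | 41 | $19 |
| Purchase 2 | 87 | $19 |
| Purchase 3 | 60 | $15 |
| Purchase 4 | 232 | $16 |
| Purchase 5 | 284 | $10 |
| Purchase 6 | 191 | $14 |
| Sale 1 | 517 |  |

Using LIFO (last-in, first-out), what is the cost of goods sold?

Sale 1 (517) [LIFO — newest first]: 191 @ $14 + 284 @ $10 + 42 @ $16 = $6,186
Ending inventory: 41 @ $19 + 87 @ $19 + 60 @ $15 + 190 @ $16 = $6,372
Check: goods available $12,558 = COGS $6,186 + ending $6,372

COGS = $6,186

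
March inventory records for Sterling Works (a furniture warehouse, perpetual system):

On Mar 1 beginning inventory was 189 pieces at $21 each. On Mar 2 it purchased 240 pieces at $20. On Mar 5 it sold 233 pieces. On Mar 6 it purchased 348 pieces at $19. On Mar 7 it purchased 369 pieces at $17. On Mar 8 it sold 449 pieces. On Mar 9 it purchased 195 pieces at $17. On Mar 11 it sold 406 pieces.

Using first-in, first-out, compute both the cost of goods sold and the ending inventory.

Mar 5, 233 sold [FIFO — oldest first]: 189 @ $21 + 44 @ $20 = $4,849
Mar 8, 449 sold [FIFO — oldest first]: 196 @ $20 + 253 @ $19 = $8,727
Mar 11, 406 sold [FIFO — oldest first]: 95 @ $19 + 311 @ $17 = $7,092
Total COGS = $4,849 + $8,727 + $7,092 = $20,668
Ending inventory: 58 @ $17 + 195 @ $17 = $4,301
Check: goods available $24,969 = COGS $20,668 + ending $4,301

COGS = $20,668; ending inventory = $4,301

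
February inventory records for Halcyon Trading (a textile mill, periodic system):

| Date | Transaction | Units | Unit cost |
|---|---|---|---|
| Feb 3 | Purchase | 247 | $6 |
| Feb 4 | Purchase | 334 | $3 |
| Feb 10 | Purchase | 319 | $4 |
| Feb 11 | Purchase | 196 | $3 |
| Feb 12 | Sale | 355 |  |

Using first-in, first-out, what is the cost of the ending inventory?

Ending inventory = $2,542

Feb 12, 355 sold [FIFO — oldest first]: 247 @ $6 + 108 @ $3 = $1,806
Ending inventory: 226 @ $3 + 319 @ $4 + 196 @ $3 = $2,542
Check: goods available $4,348 = COGS $1,806 + ending $2,542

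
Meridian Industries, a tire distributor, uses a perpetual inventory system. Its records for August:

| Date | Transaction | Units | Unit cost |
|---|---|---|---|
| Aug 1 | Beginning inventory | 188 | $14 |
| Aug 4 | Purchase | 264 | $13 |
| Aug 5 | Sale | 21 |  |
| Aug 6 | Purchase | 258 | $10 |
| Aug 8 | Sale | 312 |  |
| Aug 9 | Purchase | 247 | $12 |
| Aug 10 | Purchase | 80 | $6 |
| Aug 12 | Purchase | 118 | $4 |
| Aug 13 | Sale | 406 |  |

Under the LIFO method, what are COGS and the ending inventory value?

COGS = $7,003; ending inventory = $5,557

Aug 5, 21 sold [LIFO — newest first]: 21 @ $13 = $273
Aug 8, 312 sold [LIFO — newest first]: 258 @ $10 + 54 @ $13 = $3,282
Aug 13, 406 sold [LIFO — newest first]: 118 @ $4 + 80 @ $6 + 208 @ $12 = $3,448
Total COGS = $273 + $3,282 + $3,448 = $7,003
Ending inventory: 188 @ $14 + 189 @ $13 + 39 @ $12 = $5,557
Check: goods available $12,560 = COGS $7,003 + ending $5,557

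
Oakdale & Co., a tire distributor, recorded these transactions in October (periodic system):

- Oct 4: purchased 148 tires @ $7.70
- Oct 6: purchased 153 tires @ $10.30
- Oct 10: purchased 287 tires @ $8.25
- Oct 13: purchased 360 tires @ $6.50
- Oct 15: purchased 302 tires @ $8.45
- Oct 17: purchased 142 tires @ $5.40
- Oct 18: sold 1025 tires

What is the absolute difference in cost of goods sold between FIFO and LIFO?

FIFO COGS: 148 @ $7.70 + 153 @ $10.30 + 287 @ $8.25 + 360 @ $6.50 + 77 @ $8.45 = $8,073.90
LIFO COGS: 142 @ $5.40 + 302 @ $8.45 + 360 @ $6.50 + 221 @ $8.25 = $7,481.95
Difference = |$8,073.90 − $7,481.95| = $591.95

$591.95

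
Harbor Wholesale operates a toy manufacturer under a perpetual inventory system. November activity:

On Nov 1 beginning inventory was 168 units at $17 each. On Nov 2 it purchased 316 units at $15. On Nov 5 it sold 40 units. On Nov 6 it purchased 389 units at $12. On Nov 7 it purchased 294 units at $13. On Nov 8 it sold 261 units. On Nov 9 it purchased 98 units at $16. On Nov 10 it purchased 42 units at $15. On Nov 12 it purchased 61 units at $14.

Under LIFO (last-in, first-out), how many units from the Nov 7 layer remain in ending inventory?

33

Nov 5, 40 sold [LIFO — newest first]: 40 @ $15 = $600
Nov 8, 261 sold [LIFO — newest first]: 261 @ $13 = $3,393
Total COGS = $600 + $3,393 = $3,993
Ending inventory: 168 @ $17 + 276 @ $15 + 389 @ $12 + 33 @ $13 + 98 @ $16 + 42 @ $15 + 61 @ $14 = $15,145
Check: goods available $19,138 = COGS $3,993 + ending $15,145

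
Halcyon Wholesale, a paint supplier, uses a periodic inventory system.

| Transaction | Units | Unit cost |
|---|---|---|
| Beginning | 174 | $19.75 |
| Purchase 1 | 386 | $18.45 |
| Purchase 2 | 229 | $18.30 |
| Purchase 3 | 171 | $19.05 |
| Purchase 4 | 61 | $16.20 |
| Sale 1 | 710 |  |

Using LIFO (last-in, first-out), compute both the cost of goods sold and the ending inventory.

Sale 1 (710) [LIFO — newest first]: 61 @ $16.20 + 171 @ $19.05 + 229 @ $18.30 + 249 @ $18.45 = $13,030.50
Ending inventory: 174 @ $19.75 + 137 @ $18.45 = $5,964.15
Check: goods available $18,994.65 = COGS $13,030.50 + ending $5,964.15

COGS = $13,030.50; ending inventory = $5,964.15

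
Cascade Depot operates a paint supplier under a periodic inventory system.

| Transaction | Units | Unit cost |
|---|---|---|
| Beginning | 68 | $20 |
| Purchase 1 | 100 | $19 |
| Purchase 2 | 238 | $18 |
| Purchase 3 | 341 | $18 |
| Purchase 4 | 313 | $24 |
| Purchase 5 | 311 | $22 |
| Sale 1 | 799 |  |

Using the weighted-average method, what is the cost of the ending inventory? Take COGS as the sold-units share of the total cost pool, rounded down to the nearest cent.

Ending inventory = $11,697.01

Sale 1, sell 799: 799/1371 × $28,036.00 → $16,338.99
Ending inventory (cost pool remaining) = $11,697.01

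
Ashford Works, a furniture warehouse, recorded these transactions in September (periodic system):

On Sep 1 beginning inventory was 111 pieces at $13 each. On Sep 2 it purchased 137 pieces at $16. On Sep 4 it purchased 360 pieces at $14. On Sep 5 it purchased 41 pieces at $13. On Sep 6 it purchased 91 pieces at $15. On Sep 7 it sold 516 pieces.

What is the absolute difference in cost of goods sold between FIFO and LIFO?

FIFO COGS: 111 @ $13 + 137 @ $16 + 268 @ $14 = $7,387
LIFO COGS: 91 @ $15 + 41 @ $13 + 360 @ $14 + 24 @ $16 = $7,322
Difference = |$7,387 − $7,322| = $65

$65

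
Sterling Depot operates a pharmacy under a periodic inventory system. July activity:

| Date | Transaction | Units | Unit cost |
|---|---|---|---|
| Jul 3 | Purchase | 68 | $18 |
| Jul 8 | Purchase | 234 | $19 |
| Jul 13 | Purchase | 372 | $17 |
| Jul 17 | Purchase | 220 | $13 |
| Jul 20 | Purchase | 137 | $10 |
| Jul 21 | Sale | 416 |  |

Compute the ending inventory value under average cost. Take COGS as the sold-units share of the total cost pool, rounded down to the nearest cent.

Jul 21, sell 416: 416/1031 × $16,224.00 → $6,546.25
Ending inventory (cost pool remaining) = $9,677.75
Check: goods available $16,224.00 = COGS $6,546.25 + ending $9,677.75

Ending inventory = $9,677.75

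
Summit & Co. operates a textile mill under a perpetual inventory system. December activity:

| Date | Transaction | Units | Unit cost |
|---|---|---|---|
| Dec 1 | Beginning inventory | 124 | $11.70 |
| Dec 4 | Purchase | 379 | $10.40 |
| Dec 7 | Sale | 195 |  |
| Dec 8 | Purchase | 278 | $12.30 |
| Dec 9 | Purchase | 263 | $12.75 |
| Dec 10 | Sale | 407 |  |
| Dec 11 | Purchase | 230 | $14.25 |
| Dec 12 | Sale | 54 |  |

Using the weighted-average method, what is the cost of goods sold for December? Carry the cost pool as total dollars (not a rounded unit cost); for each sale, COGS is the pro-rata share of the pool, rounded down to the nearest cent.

After Dec 1: 124 on hand, pool $1,450.80 (≈ $11.7000 each)
After Dec 4: 503 on hand, pool $5,392.40 (≈ $10.7205 each)
Dec 7, sell 195: 195/503 × $5,392.40 → $2,090.49
After Dec 8: 586 on hand, pool $6,721.31 (≈ $11.4698 each)
After Dec 9: 849 on hand, pool $10,074.56 (≈ $11.8664 each)
Dec 10, sell 407: 407/849 × $10,074.56 → $4,829.61
After Dec 11: 672 on hand, pool $8,522.45 (≈ $12.6822 each)
Dec 12, sell 54: 54/672 × $8,522.45 → $684.83
Total COGS = $2,090.49 + $4,829.61 + $684.83 = $7,604.93
Ending inventory (cost pool remaining) = $7,837.62
Check: goods available $15,442.55 = COGS $7,604.93 + ending $7,837.62

COGS = $7,604.93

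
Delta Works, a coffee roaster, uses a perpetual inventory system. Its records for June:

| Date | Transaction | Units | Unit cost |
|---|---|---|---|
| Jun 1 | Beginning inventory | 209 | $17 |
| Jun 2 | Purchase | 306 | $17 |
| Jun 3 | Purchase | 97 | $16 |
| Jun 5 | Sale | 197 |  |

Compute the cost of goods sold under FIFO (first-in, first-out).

Jun 5, 197 sold [FIFO — oldest first]: 197 @ $17 = $3,349
Ending inventory: 12 @ $17 + 306 @ $17 + 97 @ $16 = $6,958

COGS = $3,349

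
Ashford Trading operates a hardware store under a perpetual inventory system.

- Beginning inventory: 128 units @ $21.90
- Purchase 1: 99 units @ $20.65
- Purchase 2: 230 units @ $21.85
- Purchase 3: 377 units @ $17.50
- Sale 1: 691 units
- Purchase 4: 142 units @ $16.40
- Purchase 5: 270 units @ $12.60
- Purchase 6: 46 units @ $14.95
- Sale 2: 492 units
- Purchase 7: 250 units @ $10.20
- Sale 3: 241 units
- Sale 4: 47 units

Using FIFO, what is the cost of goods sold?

COGS = $24,714.85

Sale 1 (691) [FIFO — oldest first]: 128 @ $21.90 + 99 @ $20.65 + 230 @ $21.85 + 234 @ $17.50 = $13,968.05
Sale 2 (492) [FIFO — oldest first]: 143 @ $17.50 + 142 @ $16.40 + 207 @ $12.60 = $7,439.50
Sale 3 (241) [FIFO — oldest first]: 63 @ $12.60 + 46 @ $14.95 + 132 @ $10.20 = $2,827.90
Sale 4 (47) [FIFO — oldest first]: 47 @ $10.20 = $479.40
Total COGS = $13,968.05 + $7,439.50 + $2,827.90 + $479.40 = $24,714.85
Ending inventory: 71 @ $10.20 = $724.20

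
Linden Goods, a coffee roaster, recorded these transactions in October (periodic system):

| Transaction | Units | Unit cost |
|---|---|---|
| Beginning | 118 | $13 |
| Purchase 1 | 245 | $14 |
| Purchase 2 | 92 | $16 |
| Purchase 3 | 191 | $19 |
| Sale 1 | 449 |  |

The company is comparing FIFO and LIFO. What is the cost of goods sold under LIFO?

COGS = $7,425

FIFO COGS: 118 @ $13 + 245 @ $14 + 86 @ $16 = $6,340
LIFO COGS: 191 @ $19 + 92 @ $16 + 166 @ $14 = $7,425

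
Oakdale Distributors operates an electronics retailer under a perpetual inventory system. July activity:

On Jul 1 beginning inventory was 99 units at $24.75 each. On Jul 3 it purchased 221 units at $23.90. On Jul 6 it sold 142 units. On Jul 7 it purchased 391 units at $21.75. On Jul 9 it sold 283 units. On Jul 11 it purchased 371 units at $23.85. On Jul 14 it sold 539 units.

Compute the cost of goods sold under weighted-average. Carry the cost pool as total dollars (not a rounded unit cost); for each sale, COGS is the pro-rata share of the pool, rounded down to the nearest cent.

COGS = $22,339.54

After Jul 1: 99 on hand, pool $2,450.25 (≈ $24.7500 each)
After Jul 3: 320 on hand, pool $7,732.15 (≈ $24.1630 each)
Jul 6, sell 142: 142/320 × $7,732.15 → $3,431.14
After Jul 7: 569 on hand, pool $12,805.26 (≈ $22.5049 each)
Jul 9, sell 283: 283/569 × $12,805.26 → $6,368.87
After Jul 11: 657 on hand, pool $15,284.74 (≈ $23.2644 each)
Jul 14, sell 539: 539/657 × $15,284.74 → $12,539.53
Total COGS = $3,431.14 + $6,368.87 + $12,539.53 = $22,339.54
Ending inventory (cost pool remaining) = $2,745.21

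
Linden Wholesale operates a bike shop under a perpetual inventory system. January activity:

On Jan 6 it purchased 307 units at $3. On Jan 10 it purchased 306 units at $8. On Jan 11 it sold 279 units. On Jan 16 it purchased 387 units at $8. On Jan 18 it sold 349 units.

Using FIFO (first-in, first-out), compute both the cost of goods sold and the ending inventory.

COGS = $3,489; ending inventory = $2,976

Jan 11, 279 sold [FIFO — oldest first]: 279 @ $3 = $837
Jan 18, 349 sold [FIFO — oldest first]: 28 @ $3 + 306 @ $8 + 15 @ $8 = $2,652
Total COGS = $837 + $2,652 = $3,489
Ending inventory: 372 @ $8 = $2,976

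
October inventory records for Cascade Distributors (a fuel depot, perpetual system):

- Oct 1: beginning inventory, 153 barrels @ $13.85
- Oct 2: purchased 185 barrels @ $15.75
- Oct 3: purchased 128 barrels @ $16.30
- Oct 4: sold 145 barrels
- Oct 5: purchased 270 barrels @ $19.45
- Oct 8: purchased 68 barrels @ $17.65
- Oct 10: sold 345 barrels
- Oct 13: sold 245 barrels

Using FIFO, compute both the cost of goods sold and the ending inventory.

COGS = $12,351.25; ending inventory = $1,219.65

Oct 4, 145 sold [FIFO — oldest first]: 145 @ $13.85 = $2,008.25
Oct 10, 345 sold [FIFO — oldest first]: 8 @ $13.85 + 185 @ $15.75 + 128 @ $16.30 + 24 @ $19.45 = $5,577.75
Oct 13, 245 sold [FIFO — oldest first]: 245 @ $19.45 = $4,765.25
Total COGS = $2,008.25 + $5,577.75 + $4,765.25 = $12,351.25
Ending inventory: 1 @ $19.45 + 68 @ $17.65 = $1,219.65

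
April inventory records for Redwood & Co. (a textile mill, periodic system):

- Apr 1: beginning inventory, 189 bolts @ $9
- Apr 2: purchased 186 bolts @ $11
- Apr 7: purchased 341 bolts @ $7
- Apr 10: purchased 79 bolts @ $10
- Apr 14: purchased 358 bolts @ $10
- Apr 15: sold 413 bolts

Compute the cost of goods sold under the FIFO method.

Apr 15, 413 sold [FIFO — oldest first]: 189 @ $9 + 186 @ $11 + 38 @ $7 = $4,013
Ending inventory: 303 @ $7 + 79 @ $10 + 358 @ $10 = $6,491
Check: goods available $10,504 = COGS $4,013 + ending $6,491

COGS = $4,013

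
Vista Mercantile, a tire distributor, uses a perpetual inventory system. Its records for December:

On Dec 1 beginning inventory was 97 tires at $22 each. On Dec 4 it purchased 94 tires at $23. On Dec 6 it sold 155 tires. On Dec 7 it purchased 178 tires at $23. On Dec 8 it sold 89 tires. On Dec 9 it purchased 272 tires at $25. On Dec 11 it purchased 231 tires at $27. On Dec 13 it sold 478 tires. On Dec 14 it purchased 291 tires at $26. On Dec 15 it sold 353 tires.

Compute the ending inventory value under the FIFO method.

Dec 6, 155 sold [FIFO — oldest first]: 97 @ $22 + 58 @ $23 = $3,468
Dec 8, 89 sold [FIFO — oldest first]: 36 @ $23 + 53 @ $23 = $2,047
Dec 13, 478 sold [FIFO — oldest first]: 125 @ $23 + 272 @ $25 + 81 @ $27 = $11,862
Dec 15, 353 sold [FIFO — oldest first]: 150 @ $27 + 203 @ $26 = $9,328
Total COGS = $3,468 + $2,047 + $11,862 + $9,328 = $26,705
Ending inventory: 88 @ $26 = $2,288

Ending inventory = $2,288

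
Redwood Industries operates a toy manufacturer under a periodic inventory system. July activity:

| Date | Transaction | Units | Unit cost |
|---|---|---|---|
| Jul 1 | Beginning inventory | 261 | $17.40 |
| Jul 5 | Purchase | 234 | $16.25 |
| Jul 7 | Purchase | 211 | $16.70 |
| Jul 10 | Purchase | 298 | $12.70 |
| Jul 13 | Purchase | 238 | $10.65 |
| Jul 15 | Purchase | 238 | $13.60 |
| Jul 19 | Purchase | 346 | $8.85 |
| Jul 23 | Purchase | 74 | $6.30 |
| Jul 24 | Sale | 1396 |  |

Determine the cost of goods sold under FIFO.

Jul 24, 1396 sold [FIFO — oldest first]: 261 @ $17.40 + 234 @ $16.25 + 211 @ $16.70 + 298 @ $12.70 + 238 @ $10.65 + 154 @ $13.60 = $20,281.30
Ending inventory: 84 @ $13.60 + 346 @ $8.85 + 74 @ $6.30 = $4,670.70

COGS = $20,281.30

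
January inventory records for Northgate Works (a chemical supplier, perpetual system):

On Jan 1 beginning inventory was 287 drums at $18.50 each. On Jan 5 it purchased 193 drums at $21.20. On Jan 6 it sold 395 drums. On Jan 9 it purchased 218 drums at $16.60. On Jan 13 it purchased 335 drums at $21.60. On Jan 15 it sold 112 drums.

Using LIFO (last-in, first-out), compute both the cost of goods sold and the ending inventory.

COGS = $10,247.80; ending inventory = $10,008.10

Jan 6, 395 sold [LIFO — newest first]: 193 @ $21.20 + 202 @ $18.50 = $7,828.60
Jan 15, 112 sold [LIFO — newest first]: 112 @ $21.60 = $2,419.20
Total COGS = $7,828.60 + $2,419.20 = $10,247.80
Ending inventory: 85 @ $18.50 + 218 @ $16.60 + 223 @ $21.60 = $10,008.10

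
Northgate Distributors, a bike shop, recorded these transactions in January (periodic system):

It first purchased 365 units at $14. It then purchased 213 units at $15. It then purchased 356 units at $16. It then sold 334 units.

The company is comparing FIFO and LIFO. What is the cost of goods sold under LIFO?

FIFO COGS: 334 @ $14 = $4,676
LIFO COGS: 334 @ $16 = $5,344

COGS = $5,344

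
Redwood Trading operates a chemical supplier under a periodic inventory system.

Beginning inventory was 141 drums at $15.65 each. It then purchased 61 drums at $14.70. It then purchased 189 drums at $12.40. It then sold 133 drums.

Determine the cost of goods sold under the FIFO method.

Sale 1 (133) [FIFO — oldest first]: 133 @ $15.65 = $2,081.45
Ending inventory: 8 @ $15.65 + 61 @ $14.70 + 189 @ $12.40 = $3,365.50
Check: goods available $5,446.95 = COGS $2,081.45 + ending $3,365.50

COGS = $2,081.45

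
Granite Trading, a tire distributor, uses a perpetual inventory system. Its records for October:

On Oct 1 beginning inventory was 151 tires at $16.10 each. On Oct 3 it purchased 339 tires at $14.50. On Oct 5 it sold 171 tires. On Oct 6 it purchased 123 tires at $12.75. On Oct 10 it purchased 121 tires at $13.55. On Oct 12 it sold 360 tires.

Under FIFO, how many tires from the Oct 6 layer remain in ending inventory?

Oct 5, 171 sold [FIFO — oldest first]: 151 @ $16.10 + 20 @ $14.50 = $2,721.10
Oct 12, 360 sold [FIFO — oldest first]: 319 @ $14.50 + 41 @ $12.75 = $5,148.25
Total COGS = $2,721.10 + $5,148.25 = $7,869.35
Ending inventory: 82 @ $12.75 + 121 @ $13.55 = $2,685.05

82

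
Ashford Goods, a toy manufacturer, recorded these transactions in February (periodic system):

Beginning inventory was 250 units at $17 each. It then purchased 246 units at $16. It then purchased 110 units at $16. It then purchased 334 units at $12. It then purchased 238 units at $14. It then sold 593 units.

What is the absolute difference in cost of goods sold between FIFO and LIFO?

FIFO COGS: 250 @ $17 + 246 @ $16 + 97 @ $16 = $9,738
LIFO COGS: 238 @ $14 + 334 @ $12 + 21 @ $16 = $7,676
Difference = |$9,738 − $7,676| = $2,062

$2,062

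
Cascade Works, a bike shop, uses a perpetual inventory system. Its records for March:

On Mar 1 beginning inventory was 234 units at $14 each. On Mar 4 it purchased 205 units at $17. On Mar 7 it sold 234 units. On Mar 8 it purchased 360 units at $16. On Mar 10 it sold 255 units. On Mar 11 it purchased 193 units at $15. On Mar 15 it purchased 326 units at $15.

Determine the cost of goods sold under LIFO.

COGS = $7,971

Mar 7, 234 sold [LIFO — newest first]: 205 @ $17 + 29 @ $14 = $3,891
Mar 10, 255 sold [LIFO — newest first]: 255 @ $16 = $4,080
Total COGS = $3,891 + $4,080 = $7,971
Ending inventory: 205 @ $14 + 105 @ $16 + 193 @ $15 + 326 @ $15 = $12,335
Check: goods available $20,306 = COGS $7,971 + ending $12,335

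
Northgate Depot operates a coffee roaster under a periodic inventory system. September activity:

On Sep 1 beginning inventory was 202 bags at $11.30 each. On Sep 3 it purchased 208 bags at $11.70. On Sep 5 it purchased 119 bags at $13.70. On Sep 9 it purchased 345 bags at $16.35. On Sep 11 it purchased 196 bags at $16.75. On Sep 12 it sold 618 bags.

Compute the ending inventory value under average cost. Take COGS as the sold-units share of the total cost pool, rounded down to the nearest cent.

Ending inventory = $6,450.62

Sep 12, sell 618: 618/1070 × $15,270.25 → $8,819.63
Ending inventory (cost pool remaining) = $6,450.62
Check: goods available $15,270.25 = COGS $8,819.63 + ending $6,450.62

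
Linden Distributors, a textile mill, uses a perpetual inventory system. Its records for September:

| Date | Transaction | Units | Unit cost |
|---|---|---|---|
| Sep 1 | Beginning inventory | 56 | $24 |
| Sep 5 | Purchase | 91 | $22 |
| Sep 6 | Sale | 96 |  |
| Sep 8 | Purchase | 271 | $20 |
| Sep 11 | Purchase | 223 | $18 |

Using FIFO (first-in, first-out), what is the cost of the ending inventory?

Ending inventory = $10,556

Sep 6, 96 sold [FIFO — oldest first]: 56 @ $24 + 40 @ $22 = $2,224
Ending inventory: 51 @ $22 + 271 @ $20 + 223 @ $18 = $10,556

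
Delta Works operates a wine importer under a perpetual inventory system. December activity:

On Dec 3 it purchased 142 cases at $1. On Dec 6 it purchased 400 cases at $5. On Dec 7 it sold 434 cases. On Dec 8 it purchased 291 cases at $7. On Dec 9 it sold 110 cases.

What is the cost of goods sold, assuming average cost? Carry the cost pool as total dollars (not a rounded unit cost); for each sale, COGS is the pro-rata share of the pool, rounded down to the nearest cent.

After Dec 3: 142 on hand, pool $142.00 (≈ $1.0000 each)
After Dec 6: 542 on hand, pool $2,142.00 (≈ $3.9520 each)
Dec 7, sell 434: 434/542 × $2,142.00 → $1,715.18
After Dec 8: 399 on hand, pool $2,463.82 (≈ $6.1750 each)
Dec 9, sell 110: 110/399 × $2,463.82 → $679.24
Total COGS = $1,715.18 + $679.24 = $2,394.42
Ending inventory (cost pool remaining) = $1,784.58

COGS = $2,394.42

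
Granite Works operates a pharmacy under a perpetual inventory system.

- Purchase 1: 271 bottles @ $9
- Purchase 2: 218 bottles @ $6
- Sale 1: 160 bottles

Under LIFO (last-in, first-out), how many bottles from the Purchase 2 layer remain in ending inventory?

Sale 1 (160) [LIFO — newest first]: 160 @ $6 = $960
Ending inventory: 271 @ $9 + 58 @ $6 = $2,787
Check: goods available $3,747 = COGS $960 + ending $2,787

58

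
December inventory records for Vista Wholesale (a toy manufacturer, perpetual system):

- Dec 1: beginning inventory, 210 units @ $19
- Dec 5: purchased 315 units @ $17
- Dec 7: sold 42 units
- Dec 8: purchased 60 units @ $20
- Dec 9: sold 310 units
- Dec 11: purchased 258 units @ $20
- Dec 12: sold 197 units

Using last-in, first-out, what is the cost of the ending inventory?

Ending inventory = $5,601

Dec 7, 42 sold [LIFO — newest first]: 42 @ $17 = $714
Dec 9, 310 sold [LIFO — newest first]: 60 @ $20 + 250 @ $17 = $5,450
Dec 12, 197 sold [LIFO — newest first]: 197 @ $20 = $3,940
Total COGS = $714 + $5,450 + $3,940 = $10,104
Ending inventory: 210 @ $19 + 23 @ $17 + 61 @ $20 = $5,601
Check: goods available $15,705 = COGS $10,104 + ending $5,601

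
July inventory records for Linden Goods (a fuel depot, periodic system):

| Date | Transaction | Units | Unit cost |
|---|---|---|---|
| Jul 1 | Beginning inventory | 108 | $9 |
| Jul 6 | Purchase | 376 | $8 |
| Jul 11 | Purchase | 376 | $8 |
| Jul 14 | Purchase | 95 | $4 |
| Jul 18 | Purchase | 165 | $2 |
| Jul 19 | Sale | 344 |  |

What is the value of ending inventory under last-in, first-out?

Jul 19, 344 sold [LIFO — newest first]: 165 @ $2 + 95 @ $4 + 84 @ $8 = $1,382
Ending inventory: 108 @ $9 + 376 @ $8 + 292 @ $8 = $6,316
Check: goods available $7,698 = COGS $1,382 + ending $6,316

Ending inventory = $6,316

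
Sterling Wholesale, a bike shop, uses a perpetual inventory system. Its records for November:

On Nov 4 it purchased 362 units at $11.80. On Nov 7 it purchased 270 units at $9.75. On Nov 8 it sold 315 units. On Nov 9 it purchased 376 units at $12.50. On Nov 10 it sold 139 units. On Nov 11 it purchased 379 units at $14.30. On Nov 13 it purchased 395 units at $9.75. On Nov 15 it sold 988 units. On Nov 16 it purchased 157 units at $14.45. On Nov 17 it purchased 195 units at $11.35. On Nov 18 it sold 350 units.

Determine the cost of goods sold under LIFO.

Nov 8, 315 sold [LIFO — newest first]: 270 @ $9.75 + 45 @ $11.80 = $3,163.50
Nov 10, 139 sold [LIFO — newest first]: 139 @ $12.50 = $1,737.50
Nov 15, 988 sold [LIFO — newest first]: 395 @ $9.75 + 379 @ $14.30 + 214 @ $12.50 = $11,945.95
Nov 18, 350 sold [LIFO — newest first]: 195 @ $11.35 + 155 @ $14.45 = $4,453.00
Total COGS = $3,163.50 + $1,737.50 + $11,945.95 + $4,453.00 = $21,299.95
Ending inventory: 317 @ $11.80 + 23 @ $12.50 + 2 @ $14.45 = $4,057.00
Check: goods available $25,356.95 = COGS $21,299.95 + ending $4,057.00

COGS = $21,299.95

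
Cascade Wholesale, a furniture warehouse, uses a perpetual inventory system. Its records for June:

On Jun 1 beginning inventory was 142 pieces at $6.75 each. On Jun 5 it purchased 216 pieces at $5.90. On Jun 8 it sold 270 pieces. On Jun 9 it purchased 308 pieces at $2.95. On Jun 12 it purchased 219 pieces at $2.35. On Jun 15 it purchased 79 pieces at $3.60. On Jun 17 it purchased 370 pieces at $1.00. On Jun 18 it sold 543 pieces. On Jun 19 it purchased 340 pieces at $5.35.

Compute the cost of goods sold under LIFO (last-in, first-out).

COGS = $2,514.20

Jun 8, 270 sold [LIFO — newest first]: 216 @ $5.90 + 54 @ $6.75 = $1,638.90
Jun 18, 543 sold [LIFO — newest first]: 370 @ $1.00 + 79 @ $3.60 + 94 @ $2.35 = $875.30
Total COGS = $1,638.90 + $875.30 = $2,514.20
Ending inventory: 88 @ $6.75 + 308 @ $2.95 + 125 @ $2.35 + 340 @ $5.35 = $3,615.35
Check: goods available $6,129.55 = COGS $2,514.20 + ending $3,615.35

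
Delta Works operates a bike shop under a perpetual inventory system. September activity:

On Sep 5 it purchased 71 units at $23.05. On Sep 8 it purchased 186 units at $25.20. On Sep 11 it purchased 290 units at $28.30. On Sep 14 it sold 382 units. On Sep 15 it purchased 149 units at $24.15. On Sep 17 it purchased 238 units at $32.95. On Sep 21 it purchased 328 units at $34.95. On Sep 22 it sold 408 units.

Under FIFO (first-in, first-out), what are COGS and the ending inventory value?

COGS = $21,226.40; ending inventory = $16,208.40

Sep 14, 382 sold [FIFO — oldest first]: 71 @ $23.05 + 186 @ $25.20 + 125 @ $28.30 = $9,861.25
Sep 22, 408 sold [FIFO — oldest first]: 165 @ $28.30 + 149 @ $24.15 + 94 @ $32.95 = $11,365.15
Total COGS = $9,861.25 + $11,365.15 = $21,226.40
Ending inventory: 144 @ $32.95 + 328 @ $34.95 = $16,208.40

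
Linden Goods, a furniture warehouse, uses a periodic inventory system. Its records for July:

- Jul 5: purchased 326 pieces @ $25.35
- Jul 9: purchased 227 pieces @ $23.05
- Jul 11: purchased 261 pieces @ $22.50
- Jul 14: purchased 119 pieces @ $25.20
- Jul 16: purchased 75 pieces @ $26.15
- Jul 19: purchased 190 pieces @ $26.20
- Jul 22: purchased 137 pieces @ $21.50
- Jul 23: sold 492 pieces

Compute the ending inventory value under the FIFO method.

Ending inventory = $20,162.10

Jul 23, 492 sold [FIFO — oldest first]: 326 @ $25.35 + 166 @ $23.05 = $12,090.40
Ending inventory: 61 @ $23.05 + 261 @ $22.50 + 119 @ $25.20 + 75 @ $26.15 + 190 @ $26.20 + 137 @ $21.50 = $20,162.10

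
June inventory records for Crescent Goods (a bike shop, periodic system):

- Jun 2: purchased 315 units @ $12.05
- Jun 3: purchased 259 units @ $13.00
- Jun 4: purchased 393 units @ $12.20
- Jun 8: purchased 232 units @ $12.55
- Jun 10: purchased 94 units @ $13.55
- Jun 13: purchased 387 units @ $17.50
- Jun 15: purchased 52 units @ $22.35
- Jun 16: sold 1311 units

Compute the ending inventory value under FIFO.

Ending inventory = $7,619.70

Jun 16, 1311 sold [FIFO — oldest first]: 315 @ $12.05 + 259 @ $13.00 + 393 @ $12.20 + 232 @ $12.55 + 94 @ $13.55 + 18 @ $17.50 = $16,457.65
Ending inventory: 369 @ $17.50 + 52 @ $22.35 = $7,619.70
Check: goods available $24,077.35 = COGS $16,457.65 + ending $7,619.70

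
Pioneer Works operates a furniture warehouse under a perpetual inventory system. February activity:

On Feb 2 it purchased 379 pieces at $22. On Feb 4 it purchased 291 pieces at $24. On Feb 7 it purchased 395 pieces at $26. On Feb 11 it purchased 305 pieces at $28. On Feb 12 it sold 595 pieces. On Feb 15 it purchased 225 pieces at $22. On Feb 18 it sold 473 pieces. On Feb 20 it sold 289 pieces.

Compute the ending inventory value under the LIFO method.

Ending inventory = $5,236

Feb 12, 595 sold [LIFO — newest first]: 305 @ $28 + 290 @ $26 = $16,080
Feb 18, 473 sold [LIFO — newest first]: 225 @ $22 + 105 @ $26 + 143 @ $24 = $11,112
Feb 20, 289 sold [LIFO — newest first]: 148 @ $24 + 141 @ $22 = $6,654
Total COGS = $16,080 + $11,112 + $6,654 = $33,846
Ending inventory: 238 @ $22 = $5,236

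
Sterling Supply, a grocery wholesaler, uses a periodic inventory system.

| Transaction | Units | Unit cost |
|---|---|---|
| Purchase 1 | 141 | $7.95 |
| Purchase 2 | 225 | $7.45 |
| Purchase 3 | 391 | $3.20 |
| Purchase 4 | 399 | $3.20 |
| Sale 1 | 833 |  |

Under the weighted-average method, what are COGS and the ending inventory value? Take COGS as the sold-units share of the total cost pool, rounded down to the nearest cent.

COGS = $3,837.27; ending inventory = $1,487.93

Sale 1, sell 833: 833/1156 × $5,325.20 → $3,837.27
Ending inventory (cost pool remaining) = $1,487.93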